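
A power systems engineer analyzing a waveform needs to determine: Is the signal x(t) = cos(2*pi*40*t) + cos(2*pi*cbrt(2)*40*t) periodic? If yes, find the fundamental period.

f1 = 40 Hz, f2 = 40*cbrt(2) Hz
Ratio f2/f1 = cbrt(2), which is irrational.
Since the frequency ratio is irrational, no common period exists.
The signal is not periodic.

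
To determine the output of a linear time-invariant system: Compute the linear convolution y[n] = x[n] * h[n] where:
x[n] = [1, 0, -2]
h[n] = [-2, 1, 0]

y[n] = sum_k x[k]*h[n-k]. Output length = len(x) + len(h) - 1 = 3 + 3 - 1 = 5.
y[0] = 1*-2 = -2
y[1] = 0*-2 + 1*1 = 1
y[2] = -2*-2 + 0*1 + 1*0 = 4
y[3] = -2*1 + 0*0 = -2
y[4] = -2*0 = 0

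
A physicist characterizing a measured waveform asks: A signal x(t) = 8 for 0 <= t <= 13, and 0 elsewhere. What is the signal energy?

Energy = integral of |x(t)|^2 dt over the signal duration
= 8^2 * 13 = 64 * 13 = 832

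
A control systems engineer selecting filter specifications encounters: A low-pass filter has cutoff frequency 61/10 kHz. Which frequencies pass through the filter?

A low-pass filter passes all frequencies below the cutoff frequency 61/10 kHz and attenuates higher frequencies.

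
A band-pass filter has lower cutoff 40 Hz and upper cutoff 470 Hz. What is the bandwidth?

Bandwidth = f_high - f_low
= 470 Hz - 40 Hz = 430 Hz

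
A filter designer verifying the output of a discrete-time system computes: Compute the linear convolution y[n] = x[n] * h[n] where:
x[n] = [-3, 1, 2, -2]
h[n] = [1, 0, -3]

y[n] = sum_k x[k]*h[n-k]. Output length = len(x) + len(h) - 1 = 4 + 3 - 1 = 6.
y[0] = -3*1 = -3
y[1] = 1*1 + -3*0 = 1
y[2] = 2*1 + 1*0 + -3*-3 = 11
y[3] = -2*1 + 2*0 + 1*-3 = -5
y[4] = -2*0 + 2*-3 = -6
y[5] = -2*-3 = 6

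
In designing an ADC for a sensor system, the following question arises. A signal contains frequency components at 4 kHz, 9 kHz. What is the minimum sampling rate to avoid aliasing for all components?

The highest frequency component is f_max = 9 kHz.
Nyquist rate = 2 * f_max = 2 * 9 kHz = 18 kHz.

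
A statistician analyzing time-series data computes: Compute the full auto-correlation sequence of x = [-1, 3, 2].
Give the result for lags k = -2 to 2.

r_xx[k] = sum_m x[m]*x[m+k], indexed from 0, for k = -2 to 2:
  r_xx[-2] = x[2]*x[0] = -2
  r_xx[-1] = x[1]*x[0] + x[2]*x[1] = 3
  r_xx[0] = x[0]*x[0] + x[1]*x[1] + x[2]*x[2] = 14
  r_xx[1] = x[0]*x[1] + x[1]*x[2] = 3
  r_xx[2] = x[0]*x[2] = -2
r_xx = [-2, 3, 14, 3, -2]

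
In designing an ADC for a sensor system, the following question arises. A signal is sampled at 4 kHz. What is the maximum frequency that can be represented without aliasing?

The maximum frequency that can be represented without aliasing
is the Nyquist frequency: f_max = f_s / 2 = 4 kHz / 2 = 2 kHz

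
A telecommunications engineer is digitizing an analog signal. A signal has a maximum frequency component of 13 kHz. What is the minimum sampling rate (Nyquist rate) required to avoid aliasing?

By the Nyquist-Shannon sampling theorem,
the minimum sampling rate (Nyquist rate) must be at least 2 * f_max.
Nyquist rate = 2 * 13 kHz = 26 kHz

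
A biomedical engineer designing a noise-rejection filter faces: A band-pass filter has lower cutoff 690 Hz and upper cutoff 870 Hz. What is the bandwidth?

Bandwidth = f_high - f_low
= 870 Hz - 690 Hz = 180 Hz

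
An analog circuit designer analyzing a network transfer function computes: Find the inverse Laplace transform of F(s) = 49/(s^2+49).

Standard pair: w/(s^2+w^2) <-> sin(wt)*u(t)
Recognize w^2 = 49, so w = 7; numerator 49 = 7*7.
f(t) = 7*sin(7t)*u(t)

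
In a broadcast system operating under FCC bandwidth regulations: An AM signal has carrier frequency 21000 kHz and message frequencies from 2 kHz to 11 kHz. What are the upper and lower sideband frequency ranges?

Upper sideband (USB) = fc + [fm_low, fm_high] = 21000 + [2, 11] = [21002, 21011] kHz
Lower sideband (LSB) = fc - [fm_high, fm_low] = 21000 - [11, 2] = [20989, 20998] kHz
Total occupied spectrum: 20989 kHz to 21011 kHz (plus carrier at 21000 kHz)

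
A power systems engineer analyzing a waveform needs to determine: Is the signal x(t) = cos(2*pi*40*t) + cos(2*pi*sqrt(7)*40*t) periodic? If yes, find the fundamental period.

f1 = 40 Hz, f2 = 40*sqrt(7) Hz
Ratio f2/f1 = sqrt(7), which is irrational.
Since the frequency ratio is irrational, no common period exists.
The signal is not periodic.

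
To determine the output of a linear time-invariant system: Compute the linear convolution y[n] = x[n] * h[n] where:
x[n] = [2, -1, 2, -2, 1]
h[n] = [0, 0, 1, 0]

y[n] = sum_k x[k]*h[n-k]. Output length = len(x) + len(h) - 1 = 5 + 4 - 1 = 8.
y[0] = 2*0 = 0
y[1] = -1*0 + 2*0 = 0
y[2] = 2*0 + -1*0 + 2*1 = 2
y[3] = -2*0 + 2*0 + -1*1 + 2*0 = -1
y[4] = 1*0 + -2*0 + 2*1 + -1*0 = 2
y[5] = 1*0 + -2*1 + 2*0 = -2
y[6] = 1*1 + -2*0 = 1
y[7] = 1*0 = 0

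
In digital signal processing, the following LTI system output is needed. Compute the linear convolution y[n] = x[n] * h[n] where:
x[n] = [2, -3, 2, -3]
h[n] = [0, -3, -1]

y[n] = sum_k x[k]*h[n-k]. Output length = len(x) + len(h) - 1 = 4 + 3 - 1 = 6.
y[0] = 2*0 = 0
y[1] = -3*0 + 2*-3 = -6
y[2] = 2*0 + -3*-3 + 2*-1 = 7
y[3] = -3*0 + 2*-3 + -3*-1 = -3
y[4] = -3*-3 + 2*-1 = 7
y[5] = -3*-1 = 3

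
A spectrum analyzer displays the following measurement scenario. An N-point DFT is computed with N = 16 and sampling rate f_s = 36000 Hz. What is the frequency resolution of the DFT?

DFT frequency resolution = f_s / N
= 36000 / 16 = 2250 Hz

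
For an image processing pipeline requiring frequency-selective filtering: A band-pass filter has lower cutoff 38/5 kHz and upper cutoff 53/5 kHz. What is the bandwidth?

Bandwidth = f_high - f_low
= 53/5 kHz - 38/5 kHz = 3 kHz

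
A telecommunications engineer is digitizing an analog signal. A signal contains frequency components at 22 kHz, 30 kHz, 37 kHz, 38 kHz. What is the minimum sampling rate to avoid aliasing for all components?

The highest frequency component is f_max = 38 kHz.
Nyquist rate = 2 * f_max = 2 * 38 kHz = 76 kHz.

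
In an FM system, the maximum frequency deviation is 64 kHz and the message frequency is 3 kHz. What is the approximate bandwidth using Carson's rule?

Carson's rule: BW = 2*(delta_f + f_m)
= 2*(64 + 3) kHz = 134 kHz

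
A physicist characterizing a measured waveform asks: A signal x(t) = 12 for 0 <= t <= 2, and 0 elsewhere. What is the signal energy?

Energy = integral of |x(t)|^2 dt over the signal duration
= 12^2 * 2 = 144 * 2 = 288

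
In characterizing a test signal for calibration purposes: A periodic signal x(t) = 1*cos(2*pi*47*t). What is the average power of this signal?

Average power of A*cos(wt) is A^2/2.
P = 1^2 / 2 = 1/2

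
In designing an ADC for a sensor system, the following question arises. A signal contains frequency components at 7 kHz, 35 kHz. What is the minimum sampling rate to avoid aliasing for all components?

The highest frequency component is f_max = 35 kHz.
Nyquist rate = 2 * f_max = 2 * 35 kHz = 70 kHz.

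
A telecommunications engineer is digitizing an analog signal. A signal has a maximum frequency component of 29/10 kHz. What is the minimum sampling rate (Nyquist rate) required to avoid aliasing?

By the Nyquist-Shannon sampling theorem,
the minimum sampling rate (Nyquist rate) must be at least 2 * f_max.
Nyquist rate = 2 * 29/10 kHz = 29/5 kHz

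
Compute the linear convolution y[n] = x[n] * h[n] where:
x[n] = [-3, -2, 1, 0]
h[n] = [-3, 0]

y[n] = sum_k x[k]*h[n-k]. Output length = len(x) + len(h) - 1 = 4 + 2 - 1 = 5.
y[0] = -3*-3 = 9
y[1] = -2*-3 + -3*0 = 6
y[2] = 1*-3 + -2*0 = -3
y[3] = 0*-3 + 1*0 = 0
y[4] = 0*0 = 0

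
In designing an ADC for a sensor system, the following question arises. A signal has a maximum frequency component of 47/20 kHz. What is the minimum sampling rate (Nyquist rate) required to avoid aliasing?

By the Nyquist-Shannon sampling theorem,
the minimum sampling rate (Nyquist rate) must be at least 2 * f_max.
Nyquist rate = 2 * 47/20 kHz = 47/10 kHz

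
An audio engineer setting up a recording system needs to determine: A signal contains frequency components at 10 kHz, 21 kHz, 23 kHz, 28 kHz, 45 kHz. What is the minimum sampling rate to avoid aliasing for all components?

The highest frequency component is f_max = 45 kHz.
Nyquist rate = 2 * f_max = 2 * 45 kHz = 90 kHz.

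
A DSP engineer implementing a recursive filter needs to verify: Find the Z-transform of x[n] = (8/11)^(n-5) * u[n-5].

Time-shifting property: if X(z) = Z{x[n]}, then Z{x[n-d]} = z^(-d) * X(z)
X(z) = z/(z - 8/11) for x[n] = (8/11)^n * u[n]
Z{x[n-5]} = z^(-5) * z/(z - 8/11) = z^(-4)/(z - 8/11)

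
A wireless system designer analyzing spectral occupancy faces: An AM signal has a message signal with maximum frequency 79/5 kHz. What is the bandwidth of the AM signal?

In AM (double-sideband), the bandwidth is twice the message frequency.
BW = 2 * f_m = 2 * 79/5 kHz = 158/5 kHz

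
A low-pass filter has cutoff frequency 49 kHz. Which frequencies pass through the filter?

A low-pass filter passes all frequencies below the cutoff frequency 49 kHz and attenuates higher frequencies.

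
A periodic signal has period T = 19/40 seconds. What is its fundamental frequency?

The fundamental frequency is the reciprocal of the period.
f = 1/T = 1/(19/40) = 40/19 Hz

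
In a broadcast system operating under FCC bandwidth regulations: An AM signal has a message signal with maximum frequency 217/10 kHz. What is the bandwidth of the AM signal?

In AM (double-sideband), the bandwidth is twice the message frequency.
BW = 2 * f_m = 2 * 217/10 kHz = 217/5 kHz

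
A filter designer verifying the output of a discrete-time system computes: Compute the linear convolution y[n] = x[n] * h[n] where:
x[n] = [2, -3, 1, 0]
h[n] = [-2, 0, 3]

y[n] = sum_k x[k]*h[n-k]. Output length = len(x) + len(h) - 1 = 4 + 3 - 1 = 6.
y[0] = 2*-2 = -4
y[1] = -3*-2 + 2*0 = 6
y[2] = 1*-2 + -3*0 + 2*3 = 4
y[3] = 0*-2 + 1*0 + -3*3 = -9
y[4] = 0*0 + 1*3 = 3
y[5] = 0*3 = 0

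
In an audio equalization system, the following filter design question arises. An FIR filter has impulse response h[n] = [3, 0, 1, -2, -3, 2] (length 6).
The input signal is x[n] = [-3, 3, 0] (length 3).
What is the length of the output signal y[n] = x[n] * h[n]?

For linear convolution, the output length is:
len(y) = len(x) + len(h) - 1 = 3 + 6 - 1 = 8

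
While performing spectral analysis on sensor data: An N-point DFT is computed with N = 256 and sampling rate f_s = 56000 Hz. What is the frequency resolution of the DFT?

DFT frequency resolution = f_s / N
= 56000 / 256 = 875/4 Hz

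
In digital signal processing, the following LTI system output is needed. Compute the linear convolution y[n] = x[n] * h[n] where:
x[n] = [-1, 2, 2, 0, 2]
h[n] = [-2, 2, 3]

y[n] = sum_k x[k]*h[n-k]. Output length = len(x) + len(h) - 1 = 5 + 3 - 1 = 7.
y[0] = -1*-2 = 2
y[1] = 2*-2 + -1*2 = -6
y[2] = 2*-2 + 2*2 + -1*3 = -3
y[3] = 0*-2 + 2*2 + 2*3 = 10
y[4] = 2*-2 + 0*2 + 2*3 = 2
y[5] = 2*2 + 0*3 = 4
y[6] = 2*3 = 6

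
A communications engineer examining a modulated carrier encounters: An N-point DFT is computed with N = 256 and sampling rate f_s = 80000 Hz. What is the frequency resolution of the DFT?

DFT frequency resolution = f_s / N
= 80000 / 256 = 625/2 Hz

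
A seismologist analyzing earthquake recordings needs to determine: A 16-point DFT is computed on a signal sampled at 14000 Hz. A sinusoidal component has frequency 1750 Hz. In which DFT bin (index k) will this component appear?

DFT frequency resolution = f_s/N = 14000/16 = 875 Hz
Bin index k = f_signal / resolution = 1750 / 875 = 2
The signal frequency 1750 Hz falls in DFT bin k = 2.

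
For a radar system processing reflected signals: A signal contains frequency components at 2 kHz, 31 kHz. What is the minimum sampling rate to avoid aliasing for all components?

The highest frequency component is f_max = 31 kHz.
Nyquist rate = 2 * f_max = 2 * 31 kHz = 62 kHz.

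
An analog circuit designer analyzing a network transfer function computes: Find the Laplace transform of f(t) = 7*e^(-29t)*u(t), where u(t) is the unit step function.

Standard Laplace transform pair:
e^(-at)*u(t) <-> 1/(s+a)
With a = 29: L{7*e^(-29t)*u(t)} = 7/(s+29), ROC: Re(s) > -29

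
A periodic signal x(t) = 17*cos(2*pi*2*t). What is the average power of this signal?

Average power of A*cos(wt) is A^2/2.
P = 17^2 / 2 = 289/2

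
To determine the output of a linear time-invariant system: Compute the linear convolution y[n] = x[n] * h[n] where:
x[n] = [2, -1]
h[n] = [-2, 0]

y[n] = sum_k x[k]*h[n-k]. Output length = len(x) + len(h) - 1 = 2 + 2 - 1 = 3.
y[0] = 2*-2 = -4
y[1] = -1*-2 + 2*0 = 2
y[2] = -1*0 = 0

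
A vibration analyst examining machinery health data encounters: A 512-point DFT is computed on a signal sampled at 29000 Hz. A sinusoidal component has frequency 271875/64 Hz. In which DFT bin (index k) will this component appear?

DFT frequency resolution = f_s/N = 29000/512 = 3625/64 Hz
Bin index k = f_signal / resolution = 271875/64 / 3625/64 = 75
The signal frequency 271875/64 Hz falls in DFT bin k = 75.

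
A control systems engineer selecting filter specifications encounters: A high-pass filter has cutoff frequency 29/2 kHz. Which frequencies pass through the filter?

A high-pass filter passes all frequencies above the cutoff frequency 29/2 kHz and attenuates lower frequencies.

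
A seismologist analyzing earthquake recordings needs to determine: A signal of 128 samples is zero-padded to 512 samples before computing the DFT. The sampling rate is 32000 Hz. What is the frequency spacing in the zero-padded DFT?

Original DFT: N = 128, resolution = f_s/N = 32000/128 = 250 Hz
Zero-padded DFT: N = 512, resolution = f_s/N = 32000/512 = 125/2 Hz
Zero-padding interpolates the spectrum (finer frequency grid)
but does NOT improve the true spectral resolution (ability to resolve close frequencies).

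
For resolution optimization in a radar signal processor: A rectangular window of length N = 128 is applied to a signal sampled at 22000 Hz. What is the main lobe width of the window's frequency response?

For a rectangular window of length N,
the main lobe width in frequency is 2*f_s/N.
= 2*22000/128 = 1375/4 Hz
This determines the minimum frequency separation for resolving two sinusoids.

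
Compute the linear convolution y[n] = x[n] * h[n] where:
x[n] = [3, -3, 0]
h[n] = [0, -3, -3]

y[n] = sum_k x[k]*h[n-k]. Output length = len(x) + len(h) - 1 = 3 + 3 - 1 = 5.
y[0] = 3*0 = 0
y[1] = -3*0 + 3*-3 = -9
y[2] = 0*0 + -3*-3 + 3*-3 = 0
y[3] = 0*-3 + -3*-3 = 9
y[4] = 0*-3 = 0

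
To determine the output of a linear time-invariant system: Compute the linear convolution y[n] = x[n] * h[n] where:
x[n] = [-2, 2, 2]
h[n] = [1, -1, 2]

y[n] = sum_k x[k]*h[n-k]. Output length = len(x) + len(h) - 1 = 3 + 3 - 1 = 5.
y[0] = -2*1 = -2
y[1] = 2*1 + -2*-1 = 4
y[2] = 2*1 + 2*-1 + -2*2 = -4
y[3] = 2*-1 + 2*2 = 2
y[4] = 2*2 = 4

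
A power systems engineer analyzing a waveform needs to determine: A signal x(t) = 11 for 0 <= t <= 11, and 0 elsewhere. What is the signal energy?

Energy = integral of |x(t)|^2 dt over the signal duration
= 11^2 * 11 = 121 * 11 = 1331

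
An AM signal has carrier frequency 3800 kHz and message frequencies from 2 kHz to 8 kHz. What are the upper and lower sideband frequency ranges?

Upper sideband (USB) = fc + [fm_low, fm_high] = 3800 + [2, 8] = [3802, 3808] kHz
Lower sideband (LSB) = fc - [fm_high, fm_low] = 3800 - [8, 2] = [3792, 3798] kHz
Total occupied spectrum: 3792 kHz to 3808 kHz (plus carrier at 3800 kHz)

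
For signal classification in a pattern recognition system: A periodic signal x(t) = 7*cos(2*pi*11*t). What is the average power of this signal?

Average power of A*cos(wt) is A^2/2.
P = 7^2 / 2 = 49/2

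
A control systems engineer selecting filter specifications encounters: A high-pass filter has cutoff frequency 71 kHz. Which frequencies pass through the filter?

A high-pass filter passes all frequencies above the cutoff frequency 71 kHz and attenuates lower frequencies.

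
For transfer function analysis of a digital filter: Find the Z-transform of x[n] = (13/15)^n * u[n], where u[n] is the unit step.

The Z-transform of a^n * u[n] is z/(z-a) for |z| > |a|.
Here a = 13/15, so X(z) = z/(z - (13/15)) = 15z/(15z - 13)
ROC: |z| > 13/15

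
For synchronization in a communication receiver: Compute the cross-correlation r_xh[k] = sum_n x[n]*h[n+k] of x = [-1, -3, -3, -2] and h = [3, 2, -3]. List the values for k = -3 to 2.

Both sequences indexed from 0 and zero outside their support.
Lags with overlap: k = -3 to 2.
  r_xh[-3] = x[3]*h[0] = -6
  r_xh[-2] = x[2]*h[0] + x[3]*h[1] = -13
  r_xh[-1] = x[1]*h[0] + x[2]*h[1] + x[3]*h[2] = -9
  r_xh[0] = x[0]*h[0] + x[1]*h[1] + x[2]*h[2] = 0
  r_xh[1] = x[0]*h[1] + x[1]*h[2] = 7
  r_xh[2] = x[0]*h[2] = 3
r_xh = [-6, -13, -9, 0, 7, 3] (for k = -3, ..., 2)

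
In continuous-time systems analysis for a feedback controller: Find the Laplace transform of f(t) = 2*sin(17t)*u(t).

Standard pair: sin(wt)*u(t) <-> w/(s^2+w^2)
With w = 17: L{2*sin(17t)*u(t)} = 34/(s^2+289)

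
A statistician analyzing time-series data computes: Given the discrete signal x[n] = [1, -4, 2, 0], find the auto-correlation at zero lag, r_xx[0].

The auto-correlation at zero lag r_xx[0] equals the signal energy.
r_xx[0] = sum of x[n]^2 = 1^2 + (-4)^2 + 2^2 + 0^2
= 1 + 16 + 4 + 0 = 21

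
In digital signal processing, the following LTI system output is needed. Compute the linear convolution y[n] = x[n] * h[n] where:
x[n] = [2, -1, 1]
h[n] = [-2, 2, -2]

y[n] = sum_k x[k]*h[n-k]. Output length = len(x) + len(h) - 1 = 3 + 3 - 1 = 5.
y[0] = 2*-2 = -4
y[1] = -1*-2 + 2*2 = 6
y[2] = 1*-2 + -1*2 + 2*-2 = -8
y[3] = 1*2 + -1*-2 = 4
y[4] = 1*-2 = -2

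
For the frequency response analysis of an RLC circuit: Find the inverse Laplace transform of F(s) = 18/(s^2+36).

Standard pair: w/(s^2+w^2) <-> sin(wt)*u(t)
Recognize w^2 = 36, so w = 6; numerator 18 = 3*6.
f(t) = 3*sin(6t)*u(t)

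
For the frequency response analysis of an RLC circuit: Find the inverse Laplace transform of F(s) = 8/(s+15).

Standard pair: k/(s+a) <-> k*e^(-at)*u(t)
With k=8, a=15: f(t) = 8*e^(-15t)*u(t)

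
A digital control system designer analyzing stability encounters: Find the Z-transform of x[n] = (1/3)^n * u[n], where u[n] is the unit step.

The Z-transform of a^n * u[n] is z/(z-a) for |z| > |a|.
Here a = 1/3, so X(z) = z/(z - (1/3)) = 3z/(3z - 1)
ROC: |z| > 1/3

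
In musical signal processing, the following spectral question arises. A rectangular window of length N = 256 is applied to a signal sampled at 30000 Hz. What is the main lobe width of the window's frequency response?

For a rectangular window of length N,
the main lobe width in frequency is 2*f_s/N.
= 2*30000/256 = 1875/8 Hz
This determines the minimum frequency separation for resolving two sinusoids.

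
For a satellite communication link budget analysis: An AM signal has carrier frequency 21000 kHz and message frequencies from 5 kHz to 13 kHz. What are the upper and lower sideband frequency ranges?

Upper sideband (USB) = fc + [fm_low, fm_high] = 21000 + [5, 13] = [21005, 21013] kHz
Lower sideband (LSB) = fc - [fm_high, fm_low] = 21000 - [13, 5] = [20987, 20995] kHz
Total occupied spectrum: 20987 kHz to 21013 kHz (plus carrier at 21000 kHz)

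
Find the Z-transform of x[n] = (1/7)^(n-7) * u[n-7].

Time-shifting property: if X(z) = Z{x[n]}, then Z{x[n-d]} = z^(-d) * X(z)
X(z) = z/(z - 1/7) for x[n] = (1/7)^n * u[n]
Z{x[n-7]} = z^(-7) * z/(z - 1/7) = z^(-6)/(z - 1/7)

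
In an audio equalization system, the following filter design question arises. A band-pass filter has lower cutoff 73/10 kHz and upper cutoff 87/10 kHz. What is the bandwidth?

Bandwidth = f_high - f_low
= 87/10 kHz - 73/10 kHz = 7/5 kHz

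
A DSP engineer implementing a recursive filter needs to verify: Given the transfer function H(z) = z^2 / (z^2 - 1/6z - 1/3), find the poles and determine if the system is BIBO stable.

Poles are roots of the denominator: z^2 - 1/6z - 1/3 = 0.
Quadratic formula: z = [-(-1/6) +/- sqrt((-1/6)^2 - 4*(-1/3))] / 2
Discriminant = 1/36 + 4/3 = 49/36; sqrt = 7/6.
z = (1/6 +/- 7/6) / 2 => z = 2/3 or z = -1/2.
|p1| = 1/2, |p2| = 2/3.
For BIBO stability, all poles must lie inside the unit circle (|p| < 1).
System is STABLE since both |p| < 1.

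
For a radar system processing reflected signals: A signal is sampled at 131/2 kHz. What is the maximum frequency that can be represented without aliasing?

The maximum frequency that can be represented without aliasing
is the Nyquist frequency: f_max = f_s / 2 = 131/2 kHz / 2 = 131/4 kHz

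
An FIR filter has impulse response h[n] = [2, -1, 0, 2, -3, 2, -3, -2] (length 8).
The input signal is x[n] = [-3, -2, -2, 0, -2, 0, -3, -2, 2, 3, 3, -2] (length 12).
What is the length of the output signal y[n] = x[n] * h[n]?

For linear convolution, the output length is:
len(y) = len(x) + len(h) - 1 = 12 + 8 - 1 = 19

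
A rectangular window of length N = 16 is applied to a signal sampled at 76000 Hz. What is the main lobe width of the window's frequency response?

For a rectangular window of length N,
the main lobe width in frequency is 2*f_s/N.
= 2*76000/16 = 9500 Hz
This determines the minimum frequency separation for resolving two sinusoids.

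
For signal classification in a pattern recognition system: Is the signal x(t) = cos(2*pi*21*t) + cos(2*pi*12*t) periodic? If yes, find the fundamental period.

f1 = 21 Hz, f2 = 12 Hz
Period T1 = 1/21, T2 = 1/12
Ratio T1/T2 = 12/21, which is rational.
The signal is periodic with fundamental period T = 1/GCD(21,12) = 1/3 s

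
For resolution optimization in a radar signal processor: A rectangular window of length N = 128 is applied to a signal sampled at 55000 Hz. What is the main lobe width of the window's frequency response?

For a rectangular window of length N,
the main lobe width in frequency is 2*f_s/N.
= 2*55000/128 = 6875/8 Hz
This determines the minimum frequency separation for resolving two sinusoids.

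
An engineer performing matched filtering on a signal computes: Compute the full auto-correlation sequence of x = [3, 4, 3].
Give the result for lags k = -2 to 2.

r_xx[k] = sum_m x[m]*x[m+k], indexed from 0, for k = -2 to 2:
  r_xx[-2] = x[2]*x[0] = 9
  r_xx[-1] = x[1]*x[0] + x[2]*x[1] = 24
  r_xx[0] = x[0]*x[0] + x[1]*x[1] + x[2]*x[2] = 34
  r_xx[1] = x[0]*x[1] + x[1]*x[2] = 24
  r_xx[2] = x[0]*x[2] = 9
r_xx = [9, 24, 34, 24, 9]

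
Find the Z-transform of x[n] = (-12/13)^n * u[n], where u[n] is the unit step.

The Z-transform of a^n * u[n] is z/(z-a) for |z| > |a|.
Here a = -12/13, so X(z) = z/(z - (-12/13)) = 13z/(13z + 12)
ROC: |z| > 12/13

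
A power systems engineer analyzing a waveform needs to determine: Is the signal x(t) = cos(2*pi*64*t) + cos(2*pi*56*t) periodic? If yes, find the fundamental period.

f1 = 64 Hz, f2 = 56 Hz
Period T1 = 1/64, T2 = 1/56
Ratio T1/T2 = 56/64, which is rational.
The signal is periodic with fundamental period T = 1/GCD(64,56) = 1/8 s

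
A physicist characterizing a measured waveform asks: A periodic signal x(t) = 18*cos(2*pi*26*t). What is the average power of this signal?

Average power of A*cos(wt) is A^2/2.
P = 18^2 / 2 = 324/2 = 162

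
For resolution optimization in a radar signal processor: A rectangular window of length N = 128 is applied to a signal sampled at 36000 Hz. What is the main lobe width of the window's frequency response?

For a rectangular window of length N,
the main lobe width in frequency is 2*f_s/N.
= 2*36000/128 = 1125/2 Hz
This determines the minimum frequency separation for resolving two sinusoids.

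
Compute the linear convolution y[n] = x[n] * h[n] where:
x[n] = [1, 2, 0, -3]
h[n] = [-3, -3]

y[n] = sum_k x[k]*h[n-k]. Output length = len(x) + len(h) - 1 = 4 + 2 - 1 = 5.
y[0] = 1*-3 = -3
y[1] = 2*-3 + 1*-3 = -9
y[2] = 0*-3 + 2*-3 = -6
y[3] = -3*-3 + 0*-3 = 9
y[4] = -3*-3 = 9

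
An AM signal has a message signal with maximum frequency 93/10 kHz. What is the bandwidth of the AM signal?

In AM (double-sideband), the bandwidth is twice the message frequency.
BW = 2 * f_m = 2 * 93/10 kHz = 93/5 kHz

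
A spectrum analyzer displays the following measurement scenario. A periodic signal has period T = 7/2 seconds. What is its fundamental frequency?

The fundamental frequency is the reciprocal of the period.
f = 1/T = 1/(7/2) = 2/7 Hz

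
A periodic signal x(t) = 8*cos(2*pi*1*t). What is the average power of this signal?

Average power of A*cos(wt) is A^2/2.
P = 8^2 / 2 = 64/2 = 32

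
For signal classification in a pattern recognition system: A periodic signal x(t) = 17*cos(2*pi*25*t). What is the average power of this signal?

Average power of A*cos(wt) is A^2/2.
P = 17^2 / 2 = 289/2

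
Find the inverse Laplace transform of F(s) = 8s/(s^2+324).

Standard pair: s/(s^2+w^2) <-> cos(wt)*u(t)
With k=8, w=18: f(t) = 8*cos(18t)*u(t)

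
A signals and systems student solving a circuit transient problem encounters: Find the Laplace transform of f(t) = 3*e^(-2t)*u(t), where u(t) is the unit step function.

Standard Laplace transform pair:
e^(-at)*u(t) <-> 1/(s+a)
With a = 2: L{3*e^(-2t)*u(t)} = 3/(s+2), ROC: Re(s) > -2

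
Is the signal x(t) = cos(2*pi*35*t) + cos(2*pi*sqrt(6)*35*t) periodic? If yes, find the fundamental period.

f1 = 35 Hz, f2 = 35*sqrt(6) Hz
Ratio f2/f1 = sqrt(6), which is irrational.
Since the frequency ratio is irrational, no common period exists.
The signal is not periodic.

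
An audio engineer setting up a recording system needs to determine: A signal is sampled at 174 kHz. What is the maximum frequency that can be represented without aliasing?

The maximum frequency that can be represented without aliasing
is the Nyquist frequency: f_max = f_s / 2 = 174 kHz / 2 = 87 kHz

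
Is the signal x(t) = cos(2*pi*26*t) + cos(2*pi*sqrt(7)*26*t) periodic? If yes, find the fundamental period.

f1 = 26 Hz, f2 = 26*sqrt(7) Hz
Ratio f2/f1 = sqrt(7), which is irrational.
Since the frequency ratio is irrational, no common period exists.
The signal is not periodic.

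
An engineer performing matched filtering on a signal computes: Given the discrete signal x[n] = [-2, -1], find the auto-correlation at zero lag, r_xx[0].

The auto-correlation at zero lag r_xx[0] equals the signal energy.
r_xx[0] = sum of x[n]^2 = (-2)^2 + (-1)^2
= 4 + 1 = 5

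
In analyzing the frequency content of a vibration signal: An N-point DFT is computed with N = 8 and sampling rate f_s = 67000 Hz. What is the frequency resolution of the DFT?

DFT frequency resolution = f_s / N
= 67000 / 8 = 8375 Hz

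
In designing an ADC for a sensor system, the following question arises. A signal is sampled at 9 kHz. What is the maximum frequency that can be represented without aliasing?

The maximum frequency that can be represented without aliasing
is the Nyquist frequency: f_max = f_s / 2 = 9 kHz / 2 = 9/2 kHz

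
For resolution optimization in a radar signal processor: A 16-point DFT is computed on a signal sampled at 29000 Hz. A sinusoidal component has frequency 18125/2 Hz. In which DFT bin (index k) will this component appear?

DFT frequency resolution = f_s/N = 29000/16 = 3625/2 Hz
Bin index k = f_signal / resolution = 18125/2 / 3625/2 = 5
The signal frequency 18125/2 Hz falls in DFT bin k = 5.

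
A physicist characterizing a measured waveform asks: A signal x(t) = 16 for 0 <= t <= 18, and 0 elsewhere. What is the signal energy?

Energy = integral of |x(t)|^2 dt over the signal duration
= 16^2 * 18 = 256 * 18 = 4608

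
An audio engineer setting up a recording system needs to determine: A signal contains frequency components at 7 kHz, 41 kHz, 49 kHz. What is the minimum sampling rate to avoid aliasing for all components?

The highest frequency component is f_max = 49 kHz.
Nyquist rate = 2 * f_max = 2 * 49 kHz = 98 kHz.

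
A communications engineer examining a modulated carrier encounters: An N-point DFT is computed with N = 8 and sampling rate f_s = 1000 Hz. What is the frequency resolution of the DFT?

DFT frequency resolution = f_s / N
= 1000 / 8 = 125 Hz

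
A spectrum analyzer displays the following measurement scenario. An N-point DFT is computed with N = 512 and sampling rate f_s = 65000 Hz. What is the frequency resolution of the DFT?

DFT frequency resolution = f_s / N
= 65000 / 512 = 8125/64 Hz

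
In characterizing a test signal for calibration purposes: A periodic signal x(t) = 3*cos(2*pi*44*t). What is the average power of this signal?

Average power of A*cos(wt) is A^2/2.
P = 3^2 / 2 = 9/2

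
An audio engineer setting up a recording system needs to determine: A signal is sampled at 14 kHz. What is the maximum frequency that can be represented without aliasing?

The maximum frequency that can be represented without aliasing
is the Nyquist frequency: f_max = f_s / 2 = 14 kHz / 2 = 7 kHz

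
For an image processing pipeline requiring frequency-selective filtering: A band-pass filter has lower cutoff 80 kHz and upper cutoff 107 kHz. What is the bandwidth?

Bandwidth = f_high - f_low
= 107 kHz - 80 kHz = 27 kHz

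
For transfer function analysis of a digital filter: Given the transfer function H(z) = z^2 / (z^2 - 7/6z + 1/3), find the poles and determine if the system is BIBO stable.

Poles are roots of the denominator: z^2 - 7/6z + 1/3 = 0.
Quadratic formula: z = [-(-7/6) +/- sqrt((-7/6)^2 - 4*(1/3))] / 2
Discriminant = 49/36 - 4/3 = 1/36; sqrt = 1/6.
z = (7/6 +/- 1/6) / 2 => z = 2/3 or z = 1/2.
|p1| = 2/3, |p2| = 1/2.
For BIBO stability, all poles must lie inside the unit circle (|p| < 1).
System is STABLE since both |p| < 1.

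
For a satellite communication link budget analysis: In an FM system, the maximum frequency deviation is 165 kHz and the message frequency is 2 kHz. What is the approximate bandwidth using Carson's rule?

Carson's rule: BW = 2*(delta_f + f_m)
= 2*(165 + 2) kHz = 334 kHz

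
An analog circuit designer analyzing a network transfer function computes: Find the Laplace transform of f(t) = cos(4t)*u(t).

Standard pair: cos(wt)*u(t) <-> s/(s^2+w^2)
With w = 4: L{cos(4t)*u(t)} = s/(s^2+16)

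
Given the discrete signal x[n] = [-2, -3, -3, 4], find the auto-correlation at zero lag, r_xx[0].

The auto-correlation at zero lag r_xx[0] equals the signal energy.
r_xx[0] = sum of x[n]^2 = (-2)^2 + (-3)^2 + (-3)^2 + 4^2
= 4 + 9 + 9 + 16 = 38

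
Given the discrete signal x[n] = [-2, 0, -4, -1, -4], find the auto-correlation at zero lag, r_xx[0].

The auto-correlation at zero lag r_xx[0] equals the signal energy.
r_xx[0] = sum of x[n]^2 = (-2)^2 + 0^2 + (-4)^2 + (-1)^2 + (-4)^2
= 4 + 0 + 16 + 1 + 16 = 37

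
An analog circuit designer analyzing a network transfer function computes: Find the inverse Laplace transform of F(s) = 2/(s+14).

Standard pair: k/(s+a) <-> k*e^(-at)*u(t)
With k=2, a=14: f(t) = 2*e^(-14t)*u(t)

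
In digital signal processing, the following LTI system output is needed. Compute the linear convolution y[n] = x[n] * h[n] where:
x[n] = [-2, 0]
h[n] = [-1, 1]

y[n] = sum_k x[k]*h[n-k]. Output length = len(x) + len(h) - 1 = 2 + 2 - 1 = 3.
y[0] = -2*-1 = 2
y[1] = 0*-1 + -2*1 = -2
y[2] = 0*1 = 0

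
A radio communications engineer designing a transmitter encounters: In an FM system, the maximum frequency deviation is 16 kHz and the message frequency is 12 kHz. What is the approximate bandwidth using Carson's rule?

Carson's rule: BW = 2*(delta_f + f_m)
= 2*(16 + 12) kHz = 56 kHz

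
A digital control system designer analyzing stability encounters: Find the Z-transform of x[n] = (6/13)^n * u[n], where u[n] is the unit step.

The Z-transform of a^n * u[n] is z/(z-a) for |z| > |a|.
Here a = 6/13, so X(z) = z/(z - (6/13)) = 13z/(13z - 6)
ROC: |z| > 6/13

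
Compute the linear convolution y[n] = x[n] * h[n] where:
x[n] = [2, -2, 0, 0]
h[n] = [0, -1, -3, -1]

y[n] = sum_k x[k]*h[n-k]. Output length = len(x) + len(h) - 1 = 4 + 4 - 1 = 7.
y[0] = 2*0 = 0
y[1] = -2*0 + 2*-1 = -2
y[2] = 0*0 + -2*-1 + 2*-3 = -4
y[3] = 0*0 + 0*-1 + -2*-3 + 2*-1 = 4
y[4] = 0*-1 + 0*-3 + -2*-1 = 2
y[5] = 0*-3 + 0*-1 = 0
y[6] = 0*-1 = 0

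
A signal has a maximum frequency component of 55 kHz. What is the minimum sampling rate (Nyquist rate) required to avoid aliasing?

By the Nyquist-Shannon sampling theorem,
the minimum sampling rate (Nyquist rate) must be at least 2 * f_max.
Nyquist rate = 2 * 55 kHz = 110 kHz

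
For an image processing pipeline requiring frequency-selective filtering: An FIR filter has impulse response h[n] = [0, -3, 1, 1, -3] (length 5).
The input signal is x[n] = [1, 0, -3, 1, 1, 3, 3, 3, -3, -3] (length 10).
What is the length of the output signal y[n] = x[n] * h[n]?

For linear convolution, the output length is:
len(y) = len(x) + len(h) - 1 = 10 + 5 - 1 = 14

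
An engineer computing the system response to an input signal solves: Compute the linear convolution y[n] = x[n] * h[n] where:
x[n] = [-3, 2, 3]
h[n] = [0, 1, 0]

y[n] = sum_k x[k]*h[n-k]. Output length = len(x) + len(h) - 1 = 3 + 3 - 1 = 5.
y[0] = -3*0 = 0
y[1] = 2*0 + -3*1 = -3
y[2] = 3*0 + 2*1 + -3*0 = 2
y[3] = 3*1 + 2*0 = 3
y[4] = 3*0 = 0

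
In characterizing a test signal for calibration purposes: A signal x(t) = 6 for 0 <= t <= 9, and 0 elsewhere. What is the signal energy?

Energy = integral of |x(t)|^2 dt over the signal duration
= 6^2 * 9 = 36 * 9 = 324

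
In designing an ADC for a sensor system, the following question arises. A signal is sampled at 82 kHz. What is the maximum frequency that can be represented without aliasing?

The maximum frequency that can be represented without aliasing
is the Nyquist frequency: f_max = f_s / 2 = 82 kHz / 2 = 41 kHz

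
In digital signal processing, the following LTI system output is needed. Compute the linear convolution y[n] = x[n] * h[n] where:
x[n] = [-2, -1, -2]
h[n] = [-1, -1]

y[n] = sum_k x[k]*h[n-k]. Output length = len(x) + len(h) - 1 = 3 + 2 - 1 = 4.
y[0] = -2*-1 = 2
y[1] = -1*-1 + -2*-1 = 3
y[2] = -2*-1 + -1*-1 = 3
y[3] = -2*-1 = 2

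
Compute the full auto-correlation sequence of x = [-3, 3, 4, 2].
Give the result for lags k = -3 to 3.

r_xx[k] = sum_m x[m]*x[m+k], indexed from 0, for k = -3 to 3:
  r_xx[-3] = x[3]*x[0] = -6
  r_xx[-2] = x[2]*x[0] + x[3]*x[1] = -6
  r_xx[-1] = x[1]*x[0] + x[2]*x[1] + x[3]*x[2] = 11
  r_xx[0] = x[0]*x[0] + x[1]*x[1] + x[2]*x[2] + x[3]*x[3] = 38
  r_xx[1] = x[0]*x[1] + x[1]*x[2] + x[2]*x[3] = 11
  r_xx[2] = x[0]*x[2] + x[1]*x[3] = -6
  r_xx[3] = x[0]*x[3] = -6
r_xx = [-6, -6, 11, 38, 11, -6, -6]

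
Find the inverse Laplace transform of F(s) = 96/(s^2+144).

Standard pair: w/(s^2+w^2) <-> sin(wt)*u(t)
Recognize w^2 = 144, so w = 12; numerator 96 = 8*12.
f(t) = 8*sin(12t)*u(t)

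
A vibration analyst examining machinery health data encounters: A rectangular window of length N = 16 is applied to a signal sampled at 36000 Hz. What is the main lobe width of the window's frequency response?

For a rectangular window of length N,
the main lobe width in frequency is 2*f_s/N.
= 2*36000/16 = 4500 Hz
This determines the minimum frequency separation for resolving two sinusoids.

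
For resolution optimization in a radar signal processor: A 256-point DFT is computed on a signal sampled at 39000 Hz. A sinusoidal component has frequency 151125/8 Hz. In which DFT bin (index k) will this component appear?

DFT frequency resolution = f_s/N = 39000/256 = 4875/32 Hz
Bin index k = f_signal / resolution = 151125/8 / 4875/32 = 124
The signal frequency 151125/8 Hz falls in DFT bin k = 124.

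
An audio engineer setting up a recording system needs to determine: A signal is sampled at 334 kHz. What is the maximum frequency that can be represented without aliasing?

The maximum frequency that can be represented without aliasing
is the Nyquist frequency: f_max = f_s / 2 = 334 kHz / 2 = 167 kHz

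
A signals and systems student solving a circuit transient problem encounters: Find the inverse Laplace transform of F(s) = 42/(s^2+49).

Standard pair: w/(s^2+w^2) <-> sin(wt)*u(t)
Recognize w^2 = 49, so w = 7; numerator 42 = 6*7.
f(t) = 6*sin(7t)*u(t)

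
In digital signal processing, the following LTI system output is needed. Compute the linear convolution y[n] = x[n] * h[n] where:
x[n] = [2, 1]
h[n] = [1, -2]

y[n] = sum_k x[k]*h[n-k]. Output length = len(x) + len(h) - 1 = 2 + 2 - 1 = 3.
y[0] = 2*1 = 2
y[1] = 1*1 + 2*-2 = -3
y[2] = 1*-2 = -2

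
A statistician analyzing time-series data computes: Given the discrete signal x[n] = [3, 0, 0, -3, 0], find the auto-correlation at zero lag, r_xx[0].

The auto-correlation at zero lag r_xx[0] equals the signal energy.
r_xx[0] = sum of x[n]^2 = 3^2 + 0^2 + 0^2 + (-3)^2 + 0^2
= 9 + 0 + 0 + 9 + 0 = 18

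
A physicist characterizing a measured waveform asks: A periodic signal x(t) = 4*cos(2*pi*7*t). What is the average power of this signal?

Average power of A*cos(wt) is A^2/2.
P = 4^2 / 2 = 16/2 = 8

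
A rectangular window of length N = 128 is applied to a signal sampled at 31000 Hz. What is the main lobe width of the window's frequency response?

For a rectangular window of length N,
the main lobe width in frequency is 2*f_s/N.
= 2*31000/128 = 3875/8 Hz
This determines the minimum frequency separation for resolving two sinusoids.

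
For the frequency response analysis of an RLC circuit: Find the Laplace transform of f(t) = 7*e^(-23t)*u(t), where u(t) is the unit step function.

Standard Laplace transform pair:
e^(-at)*u(t) <-> 1/(s+a)
With a = 23: L{7*e^(-23t)*u(t)} = 7/(s+23), ROC: Re(s) > -23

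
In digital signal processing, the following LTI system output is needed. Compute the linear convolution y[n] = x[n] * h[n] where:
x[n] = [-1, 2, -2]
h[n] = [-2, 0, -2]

y[n] = sum_k x[k]*h[n-k]. Output length = len(x) + len(h) - 1 = 3 + 3 - 1 = 5.
y[0] = -1*-2 = 2
y[1] = 2*-2 + -1*0 = -4
y[2] = -2*-2 + 2*0 + -1*-2 = 6
y[3] = -2*0 + 2*-2 = -4
y[4] = -2*-2 = 4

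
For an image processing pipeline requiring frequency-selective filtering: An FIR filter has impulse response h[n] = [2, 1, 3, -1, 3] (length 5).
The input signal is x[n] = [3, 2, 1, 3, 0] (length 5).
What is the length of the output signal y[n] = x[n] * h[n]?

For linear convolution, the output length is:
len(y) = len(x) + len(h) - 1 = 5 + 5 - 1 = 9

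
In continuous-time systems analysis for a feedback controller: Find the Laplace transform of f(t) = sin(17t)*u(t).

Standard pair: sin(wt)*u(t) <-> w/(s^2+w^2)
With w = 17: L{sin(17t)*u(t)} = 17/(s^2+289)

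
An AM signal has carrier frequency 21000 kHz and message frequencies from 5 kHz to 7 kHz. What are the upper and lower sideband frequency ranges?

Upper sideband (USB) = fc + [fm_low, fm_high] = 21000 + [5, 7] = [21005, 21007] kHz
Lower sideband (LSB) = fc - [fm_high, fm_low] = 21000 - [7, 5] = [20993, 20995] kHz
Total occupied spectrum: 20993 kHz to 21007 kHz (plus carrier at 21000 kHz)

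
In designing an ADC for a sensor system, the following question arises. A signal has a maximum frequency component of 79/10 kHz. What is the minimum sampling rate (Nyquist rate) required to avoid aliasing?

By the Nyquist-Shannon sampling theorem,
the minimum sampling rate (Nyquist rate) must be at least 2 * f_max.
Nyquist rate = 2 * 79/10 kHz = 79/5 kHz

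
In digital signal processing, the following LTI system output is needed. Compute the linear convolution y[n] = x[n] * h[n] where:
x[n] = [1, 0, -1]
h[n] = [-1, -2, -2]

y[n] = sum_k x[k]*h[n-k]. Output length = len(x) + len(h) - 1 = 3 + 3 - 1 = 5.
y[0] = 1*-1 = -1
y[1] = 0*-1 + 1*-2 = -2
y[2] = -1*-1 + 0*-2 + 1*-2 = -1
y[3] = -1*-2 + 0*-2 = 2
y[4] = -1*-2 = 2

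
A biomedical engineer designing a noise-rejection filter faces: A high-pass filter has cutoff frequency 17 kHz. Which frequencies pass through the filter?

A high-pass filter passes all frequencies above the cutoff frequency 17 kHz and attenuates lower frequencies.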